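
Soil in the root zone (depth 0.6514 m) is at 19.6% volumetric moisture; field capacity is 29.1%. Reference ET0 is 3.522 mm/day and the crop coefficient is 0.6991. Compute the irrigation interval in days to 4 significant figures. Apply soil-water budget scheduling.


Approach: apply soil-water budget scheduling, SMD = (FC-theta)/100*depth*1000; ETc = ET0*Kc; interval = SMD/ETc.
Step 1 — soil moisture deficit:
  SMD = (29.1 - 19.6)/100 * 0.6514 * 1000 = 61.8830 mm
Step 2 — daily crop ET (ETc = ET0*Kc):
  ETc = 3.522 * 0.6991 = 2.46223 mm/day
Step 3 — irrigation interval (SMD/ETc):
  interval = 61.8830 / 2.46223 = 25.13 days
Therefore the irrigation interval = 25.13 days.


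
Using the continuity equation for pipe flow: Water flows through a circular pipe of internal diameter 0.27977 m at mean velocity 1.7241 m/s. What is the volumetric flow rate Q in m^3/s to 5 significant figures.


Approach: apply the continuity equation for pipe flow, Q = A * v with A = pi*(D/2)^2.
A = pi*(0.27977/2)^2 = 0.06147410 m^2
Q = 0.06147410 * 1.7241 = 0.10599 m^3/s
Therefore the volumetric flow rate Q = 0.10599 m^3/s.


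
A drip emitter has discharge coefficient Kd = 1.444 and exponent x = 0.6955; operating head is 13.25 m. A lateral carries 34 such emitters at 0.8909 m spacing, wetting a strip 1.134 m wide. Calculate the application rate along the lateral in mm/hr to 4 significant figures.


Approach: apply the emitter equation with a lateral mass balance, q = Kd*h^x; Q = n*q; rate = Q/(n*spacing*width).
Step 1 — single emitter flow (q = Kd*h^x):
  q = 1.444 * 13.25^0.6955 = 8.71101 L/hr
Step 2 — total lateral flow: Q = 34 * 8.71101 = 296.174 L/hr
Step 3 — wetted area: A = 34 * 0.8909 * 1.134 = 34.3495 m^2
Step 4 — application rate: Q/A = 296.174/34.3495 = 8.622 mm/hr
Therefore the application rate along the lateral = 8.622 mm/hr.


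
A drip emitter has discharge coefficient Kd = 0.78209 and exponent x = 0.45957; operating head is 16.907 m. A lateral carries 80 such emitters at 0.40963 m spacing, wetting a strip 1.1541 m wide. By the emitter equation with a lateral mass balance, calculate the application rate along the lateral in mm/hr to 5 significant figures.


Approach: apply the emitter equation with a lateral mass balance, q = Kd*h^x; Q = n*q; rate = Q/(n*spacing*width).
Step 1 — single emitter flow (q = Kd*h^x):
  q = 0.78209 * 16.907^0.45957 = 2.868397 L/hr
Step 2 — total lateral flow: Q = 80 * 2.868397 = 229.4718 L/hr
Step 3 — wetted area: A = 80 * 0.40963 * 1.1541 = 37.82032 m^2
Step 4 — application rate: Q/A = 229.4718/37.82032 = 6.0674 mm/hr
Therefore the application rate along the lateral = 6.0674 mm/hr.


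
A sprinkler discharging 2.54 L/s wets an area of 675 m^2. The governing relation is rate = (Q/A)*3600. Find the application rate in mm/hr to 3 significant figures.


rate = (2.54 / 675) * 3600 = 13.5 mm/hr
Therefore the application rate = 13.5 mm/hr.


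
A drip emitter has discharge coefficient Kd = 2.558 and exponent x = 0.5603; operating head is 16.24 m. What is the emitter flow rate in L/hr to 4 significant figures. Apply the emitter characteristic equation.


Approach: apply the emitter characteristic equation, q = Kd * h^x.
q = 2.558 * 16.24^0.5603 = 12.20 L/hr
Therefore the emitter flow rate = 12.20 L/hr.


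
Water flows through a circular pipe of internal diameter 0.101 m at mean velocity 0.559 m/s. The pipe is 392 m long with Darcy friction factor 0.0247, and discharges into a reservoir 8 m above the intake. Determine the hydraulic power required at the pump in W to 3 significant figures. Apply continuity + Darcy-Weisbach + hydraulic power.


Approach: apply continuity + Darcy-Weisbach + hydraulic power, Q = A*v; hf = f*(L/D)*(v^2/(2g)); H = static + hf; P = rho*g*Q*H.
Step 1 — flow rate (continuity, Q = A*v):
  A = pi*(0.101/2)^2 = 0.0080118 m^2
  Q = 0.0080118 * 0.559 = 0.0044786 m^3/s
Step 2 — friction head loss (Darcy-Weisbach):
  hf = 0.0247 * (392/0.101) * (0.559^2 / (2*9.81))
  hf = 1.5268 m
Step 3 — total head: H = 8 + 1.5268 = 9.5268 m
Step 4 — hydraulic power (P = rho*g*Q*H):
  P = 1000 * 9.81 * 0.0044786 * 9.5268 = 419 W
Therefore the hydraulic power required at the pump = 419 W.


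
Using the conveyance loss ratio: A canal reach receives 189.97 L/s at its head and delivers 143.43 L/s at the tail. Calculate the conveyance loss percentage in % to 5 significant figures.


Approach: apply the conveyance loss ratio, loss% = ((Q_head - Q_tail)/Q_head)*100.
loss = ((189.97 - 143.43)/189.97)*100 = 24.499 %
Therefore the conveyance loss percentage = 24.499 %.


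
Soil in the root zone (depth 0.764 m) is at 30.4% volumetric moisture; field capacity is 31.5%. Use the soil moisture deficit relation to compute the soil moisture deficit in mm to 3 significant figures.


Approach: apply the soil moisture deficit relation, SMD = (FC - theta)/100 * depth * 1000.
SMD = (31.5 - 30.4)/100 * 0.764 * 1000 = 8.40 mm
Therefore the soil moisture deficit = 8.40 mm.


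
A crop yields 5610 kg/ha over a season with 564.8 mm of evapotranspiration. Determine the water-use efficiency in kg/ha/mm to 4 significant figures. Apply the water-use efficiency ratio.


Approach: apply the water-use efficiency ratio, WUE = yield/ET.
WUE = 5610 / 564.8 = 9.933 kg/ha/mm
Therefore the water-use efficiency = 9.933 kg/ha/mm.


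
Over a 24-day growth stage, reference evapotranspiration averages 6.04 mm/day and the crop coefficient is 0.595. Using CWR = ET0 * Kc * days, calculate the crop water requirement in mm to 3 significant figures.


CWR = 6.04 * 0.595 * 24 = 86.3 mm
Therefore the crop water requirement = 86.3 mm.


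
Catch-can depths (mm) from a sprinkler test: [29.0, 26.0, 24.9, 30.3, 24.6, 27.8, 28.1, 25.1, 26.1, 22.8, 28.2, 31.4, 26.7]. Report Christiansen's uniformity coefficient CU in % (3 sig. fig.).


Approach: apply Christiansen's uniformity coefficient, CU = (1 - mean_abs_deviation/mean)*100.
mean = 27.000 mm
mean |d_i - mean| = 1.9692 mm
CU = (1 - 1.9692/27.000)*100 = 92.7 %
Therefore Christiansen's uniformity coefficient CU = 92.7 %.


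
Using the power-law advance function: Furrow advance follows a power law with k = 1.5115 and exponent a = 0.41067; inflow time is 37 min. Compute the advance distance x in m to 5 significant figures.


Approach: apply the power-law advance function, x = k*t^a.
x = 1.5115 * 37^0.41067 = 6.6592 m
Therefore the advance distance x = 6.6592 m.


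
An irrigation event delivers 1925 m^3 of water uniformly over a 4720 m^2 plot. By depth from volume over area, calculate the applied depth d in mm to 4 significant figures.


Approach: apply depth from volume over area, d = (V/A)*1000.
d = (1925 / 4720) * 1000 = 407.8 mm
Therefore the applied depth d = 407.8 mm.


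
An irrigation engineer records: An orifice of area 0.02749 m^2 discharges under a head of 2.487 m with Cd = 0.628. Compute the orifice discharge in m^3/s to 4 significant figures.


Approach: apply the orifice equation, Q = Cd*A*sqrt(2*g*h).
Q = 0.628 * 0.02749 * sqrt(2*9.81*2.487) = 0.1206 m^3/s
Therefore the orifice discharge = 0.1206 m^3/s.


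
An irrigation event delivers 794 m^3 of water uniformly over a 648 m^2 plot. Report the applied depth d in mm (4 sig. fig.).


Approach: apply depth from volume over area, d = (V/A)*1000.
d = (794 / 648) * 1000 = 1225 mm
Therefore the applied depth d = 1225 mm.


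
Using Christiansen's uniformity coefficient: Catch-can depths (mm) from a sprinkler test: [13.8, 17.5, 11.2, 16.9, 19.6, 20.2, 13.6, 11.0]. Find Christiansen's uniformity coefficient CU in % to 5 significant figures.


Approach: apply Christiansen's uniformity coefficient, CU = (1 - mean_abs_deviation/mean)*100.
mean = 15.47500 mm
mean |d_i - mean| = 3.075000 mm
CU = (1 - 3.075000/15.47500)*100 = 80.129 %
Therefore Christiansen's uniformity coefficient CU = 80.129 %.


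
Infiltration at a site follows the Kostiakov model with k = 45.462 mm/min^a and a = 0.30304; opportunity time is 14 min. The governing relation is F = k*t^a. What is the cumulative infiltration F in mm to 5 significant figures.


F = 45.462 * 14^0.30304 = 101.15 mm
Therefore the cumulative infiltration F = 101.15 mm.


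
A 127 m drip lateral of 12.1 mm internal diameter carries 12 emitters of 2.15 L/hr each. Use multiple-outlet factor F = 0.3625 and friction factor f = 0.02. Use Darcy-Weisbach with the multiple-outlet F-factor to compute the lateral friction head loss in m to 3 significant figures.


Approach: apply Darcy-Weisbach with the multiple-outlet F-factor, Q = n*q/(3600*1000) m^3/s; v = Q/A; hf = F*f*(L/D)*(v^2/(2g)).
Q = 12*2.15/(3600*1000) = 7.1667e-06 m^3/s
A = pi*(12.1e-3/2)^2 = 1.1499e-04 m^2, so v = Q/A = 0.062324 m/s
hf = 0.3625*0.02*(127/0.0121)*(0.062324^2/(2*9.81)) = 0.0151 m
Therefore the lateral friction head loss = 0.0151 m.


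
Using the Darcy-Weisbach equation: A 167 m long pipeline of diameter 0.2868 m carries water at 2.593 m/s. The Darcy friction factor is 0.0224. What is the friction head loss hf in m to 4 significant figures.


Approach: apply the Darcy-Weisbach equation, hf = f*(L/D)*(v^2/(2g)).
hf = 0.0224 * (167/0.2868) * (2.593^2 / (2*9.81))
hf = 4.470 m
Therefore the friction head loss hf = 4.470 m.


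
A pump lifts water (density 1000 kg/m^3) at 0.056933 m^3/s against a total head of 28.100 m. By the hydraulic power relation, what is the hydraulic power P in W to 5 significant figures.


Approach: apply the hydraulic power relation, P = rho*g*Q*H.
P = 1000 * 9.81 * 0.056933 * 28.100 = 15694 W
Therefore the hydraulic power P = 15694 W.


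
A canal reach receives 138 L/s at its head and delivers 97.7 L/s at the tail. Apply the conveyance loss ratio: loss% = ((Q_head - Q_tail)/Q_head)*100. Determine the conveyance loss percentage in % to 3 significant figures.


loss = ((138 - 97.7)/138)*100 = 29.2 %
Therefore the conveyance loss percentage = 29.2 %.


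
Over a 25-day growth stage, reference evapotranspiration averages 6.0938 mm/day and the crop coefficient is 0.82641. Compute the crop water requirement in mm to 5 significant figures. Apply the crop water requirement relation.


Approach: apply the crop water requirement relation, CWR = ET0 * Kc * days.
CWR = 6.0938 * 0.82641 * 25 = 125.90 mm
Therefore the crop water requirement = 125.90 mm.


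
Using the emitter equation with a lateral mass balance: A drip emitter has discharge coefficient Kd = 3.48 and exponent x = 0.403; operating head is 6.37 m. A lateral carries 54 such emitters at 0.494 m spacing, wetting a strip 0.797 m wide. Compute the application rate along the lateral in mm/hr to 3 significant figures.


Approach: apply the emitter equation with a lateral mass balance, q = Kd*h^x; Q = n*q; rate = Q/(n*spacing*width).
Step 1 — single emitter flow (q = Kd*h^x):
  q = 3.48 * 6.37^0.403 = 7.3392 L/hr
Step 2 — total lateral flow: Q = 54 * 7.3392 = 396.32 L/hr
Step 3 — wetted area: A = 54 * 0.494 * 0.797 = 21.261 m^2
Step 4 — application rate: Q/A = 396.32/21.261 = 18.6 mm/hr
Therefore the application rate along the lateral = 18.6 mm/hr.


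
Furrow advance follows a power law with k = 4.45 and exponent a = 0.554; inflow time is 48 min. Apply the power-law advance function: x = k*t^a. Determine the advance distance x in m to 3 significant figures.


x = 4.45 * 48^0.554 = 38.0 m
Therefore the advance distance x = 38.0 m.


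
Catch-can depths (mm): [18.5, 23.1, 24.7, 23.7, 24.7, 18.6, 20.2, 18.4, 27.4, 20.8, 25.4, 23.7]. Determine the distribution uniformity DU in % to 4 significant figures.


Approach: apply the low-quarter distribution uniformity, DU = (mean of lowest quarter of readings / overall mean)*100.
sorted lowest 3 of 12: [18.4, 18.5, 18.6] -> mean = 18.5000 mm
overall mean = 22.4333 mm
DU = (18.5000/22.4333)*100 = 82.47 %
Therefore the distribution uniformity DU = 82.47 %.


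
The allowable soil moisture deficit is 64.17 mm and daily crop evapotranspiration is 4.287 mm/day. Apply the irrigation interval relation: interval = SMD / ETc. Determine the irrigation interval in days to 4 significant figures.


interval = 64.17 / 4.287 = 14.97 days
Therefore the irrigation interval = 14.97 days.


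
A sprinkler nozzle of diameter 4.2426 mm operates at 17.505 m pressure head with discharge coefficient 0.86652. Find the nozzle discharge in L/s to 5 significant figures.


Approach: apply the orifice equation, Q = Cd*A*sqrt(2*g*h), A = pi*(d/2)^2.
A = pi*(4.2426e-3/2)^2 = 1.413690e-05 m^2
Q = 0.86652 * 1.413690e-05 * sqrt(2*9.81*17.505) * 1000 = 0.22702 L/s
Therefore the nozzle discharge = 0.22702 L/s.


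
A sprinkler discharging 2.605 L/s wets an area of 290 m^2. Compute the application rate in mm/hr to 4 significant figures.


Approach: apply the application rate relation, rate = (Q/A)*3600.
rate = (2.605 / 290) * 3600 = 32.34 mm/hr
Therefore the application rate = 32.34 mm/hr.


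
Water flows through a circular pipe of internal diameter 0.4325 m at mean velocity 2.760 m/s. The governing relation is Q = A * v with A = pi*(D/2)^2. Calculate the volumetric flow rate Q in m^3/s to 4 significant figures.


A = pi*(0.4325/2)^2 = 0.146914 m^2
Q = 0.146914 * 2.760 = 0.4055 m^3/s
Therefore the volumetric flow rate Q = 0.4055 m^3/s.


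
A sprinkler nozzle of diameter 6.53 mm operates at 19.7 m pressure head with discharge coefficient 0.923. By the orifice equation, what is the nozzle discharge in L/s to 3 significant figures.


Approach: apply the orifice equation, Q = Cd*A*sqrt(2*g*h), A = pi*(d/2)^2.
A = pi*(6.53e-3/2)^2 = 3.3490e-05 m^2
Q = 0.923 * 3.3490e-05 * sqrt(2*9.81*19.7) * 1000 = 0.608 L/s
Therefore the nozzle discharge = 0.608 L/s.


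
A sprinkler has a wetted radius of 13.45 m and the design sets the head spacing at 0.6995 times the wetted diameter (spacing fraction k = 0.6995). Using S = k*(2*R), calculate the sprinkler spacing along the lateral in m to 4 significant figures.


S = 0.6995 * (2 * 13.45) = 18.82 m
Therefore the sprinkler spacing along the lateral = 18.82 m.


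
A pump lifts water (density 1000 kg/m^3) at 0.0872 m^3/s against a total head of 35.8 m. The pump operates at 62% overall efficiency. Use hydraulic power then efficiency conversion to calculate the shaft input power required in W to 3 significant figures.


Approach: apply hydraulic power then efficiency conversion, P = rho*g*Q*H; P_in = P/eta.
Step 1 — hydraulic power (P = rho*g*Q*H):
  P = 1000 * 9.81 * 0.0872 * 35.8 = 30624 W
Step 2 — input power: P_in = P/eta = 30624 / 0.62 = 49400 W
Therefore the shaft input power required = 49400 W.


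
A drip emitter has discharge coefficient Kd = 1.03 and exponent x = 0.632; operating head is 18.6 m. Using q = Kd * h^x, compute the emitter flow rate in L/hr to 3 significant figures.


q = 1.03 * 18.6^0.632 = 6.53 L/hr
Therefore the emitter flow rate = 6.53 L/hr.


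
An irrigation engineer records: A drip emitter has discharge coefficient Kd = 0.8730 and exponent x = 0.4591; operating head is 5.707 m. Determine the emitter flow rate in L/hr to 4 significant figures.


Approach: apply the emitter characteristic equation, q = Kd * h^x.
q = 0.8730 * 5.707^0.4591 = 1.942 L/hr
Therefore the emitter flow rate = 1.942 L/hr.


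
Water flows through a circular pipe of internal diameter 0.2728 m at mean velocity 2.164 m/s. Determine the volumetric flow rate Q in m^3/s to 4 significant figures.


Approach: apply the continuity equation for pipe flow, Q = A * v with A = pi*(D/2)^2.
A = pi*(0.2728/2)^2 = 0.0584492 m^2
Q = 0.0584492 * 2.164 = 0.1265 m^3/s
Therefore the volumetric flow rate Q = 0.1265 m^3/s.


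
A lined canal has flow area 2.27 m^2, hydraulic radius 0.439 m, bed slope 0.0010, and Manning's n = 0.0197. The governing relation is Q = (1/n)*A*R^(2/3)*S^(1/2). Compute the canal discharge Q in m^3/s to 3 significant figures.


Q = (1/0.0197) * 2.27 * 0.439^(2/3) * 0.0010^(1/2) = 2.10 m^3/s
Therefore the canal discharge Q = 2.10 m^3/s.


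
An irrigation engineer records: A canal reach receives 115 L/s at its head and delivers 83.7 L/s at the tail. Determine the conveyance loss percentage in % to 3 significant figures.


Approach: apply the conveyance loss ratio, loss% = ((Q_head - Q_tail)/Q_head)*100.
loss = ((115 - 83.7)/115)*100 = 27.2 %
Therefore the conveyance loss percentage = 27.2 %.


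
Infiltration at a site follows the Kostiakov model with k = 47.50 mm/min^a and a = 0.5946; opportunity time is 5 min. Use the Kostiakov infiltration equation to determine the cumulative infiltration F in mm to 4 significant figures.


Approach: apply the Kostiakov infiltration equation, F = k*t^a.
F = 47.50 * 5^0.5946 = 123.7 mm
Therefore the cumulative infiltration F = 123.7 mm.


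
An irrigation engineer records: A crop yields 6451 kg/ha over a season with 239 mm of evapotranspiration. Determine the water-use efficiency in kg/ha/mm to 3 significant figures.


Approach: apply the water-use efficiency ratio, WUE = yield/ET.
WUE = 6451 / 239 = 27.0 kg/ha/mm
Therefore the water-use efficiency = 27.0 kg/ha/mm.


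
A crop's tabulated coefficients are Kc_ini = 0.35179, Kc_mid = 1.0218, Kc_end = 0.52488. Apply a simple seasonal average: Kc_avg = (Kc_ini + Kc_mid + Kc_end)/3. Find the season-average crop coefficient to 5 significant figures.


Kc_avg = (0.35179 + 1.0218 + 0.52488)/3 = 0.63282
Therefore the season-average crop coefficient = 0.63282.


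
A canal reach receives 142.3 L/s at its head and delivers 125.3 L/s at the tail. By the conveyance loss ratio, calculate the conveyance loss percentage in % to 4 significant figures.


Approach: apply the conveyance loss ratio, loss% = ((Q_head - Q_tail)/Q_head)*100.
loss = ((142.3 - 125.3)/142.3)*100 = 11.95 %
Therefore the conveyance loss percentage = 11.95 %.


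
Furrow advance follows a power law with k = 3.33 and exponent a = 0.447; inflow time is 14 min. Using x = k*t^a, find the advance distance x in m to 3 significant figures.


x = 3.33 * 14^0.447 = 10.8 m
Therefore the advance distance x = 10.8 m.


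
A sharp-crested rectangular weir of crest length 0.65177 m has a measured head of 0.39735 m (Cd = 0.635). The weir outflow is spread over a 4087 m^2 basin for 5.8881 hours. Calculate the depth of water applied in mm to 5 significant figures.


Approach: apply the rectangular weir equation with a volume-to-depth conversion, Q = (2/3)*Cd*L*sqrt(2g)*H^1.5; d = Q*t/A * 1000.
Step 1 — weir discharge:
  Q = (2/3)*0.635*0.65177*sqrt(2*9.81)*0.39735^1.5 = 0.3061161 m^3/s
Step 2 — volume: V = 0.3061161 * 5.8881*3600 = 6488.792 m^3
Step 3 — depth: d = V/A * 1000 = 6488.792/4087 * 1000 = 1587.7 mm
Therefore the depth of water applied = 1587.7 mm.


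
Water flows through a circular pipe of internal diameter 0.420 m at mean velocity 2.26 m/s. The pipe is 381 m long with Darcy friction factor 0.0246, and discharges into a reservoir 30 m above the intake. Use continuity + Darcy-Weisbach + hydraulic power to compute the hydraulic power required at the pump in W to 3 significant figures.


Approach: apply continuity + Darcy-Weisbach + hydraulic power, Q = A*v; hf = f*(L/D)*(v^2/(2g)); H = static + hf; P = rho*g*Q*H.
Step 1 — flow rate (continuity, Q = A*v):
  A = pi*(0.420/2)^2 = 0.13854 m^2
  Q = 0.13854 * 2.26 = 0.31311 m^3/s
Step 2 — friction head loss (Darcy-Weisbach):
  hf = 0.0246 * (381/0.420) * (2.26^2 / (2*9.81))
  hf = 5.8094 m
Step 3 — total head: H = 30 + 5.8094 = 35.809 m
Step 4 — hydraulic power (P = rho*g*Q*H):
  P = 1000 * 9.81 * 0.31311 * 35.809 = 110000 W
Therefore the hydraulic power required at the pump = 110000 W.


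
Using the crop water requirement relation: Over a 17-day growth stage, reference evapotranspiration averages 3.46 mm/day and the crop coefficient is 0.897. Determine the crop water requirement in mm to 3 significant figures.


Approach: apply the crop water requirement relation, CWR = ET0 * Kc * days.
CWR = 3.46 * 0.897 * 17 = 52.8 mm
Therefore the crop water requirement = 52.8 mm.


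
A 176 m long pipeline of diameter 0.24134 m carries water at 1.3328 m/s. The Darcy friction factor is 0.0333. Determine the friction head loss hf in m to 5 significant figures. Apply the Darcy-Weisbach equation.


Approach: apply the Darcy-Weisbach equation, hf = f*(L/D)*(v^2/(2g)).
hf = 0.0333 * (176/0.24134) * (1.3328^2 / (2*9.81))
hf = 2.1987 m
Therefore the friction head loss hf = 2.1987 m.


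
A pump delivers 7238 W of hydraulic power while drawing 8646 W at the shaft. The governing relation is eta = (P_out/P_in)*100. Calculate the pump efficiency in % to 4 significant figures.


eta = (7238 / 8646) * 100 = 83.72 %
Therefore the pump efficiency = 83.72 %.


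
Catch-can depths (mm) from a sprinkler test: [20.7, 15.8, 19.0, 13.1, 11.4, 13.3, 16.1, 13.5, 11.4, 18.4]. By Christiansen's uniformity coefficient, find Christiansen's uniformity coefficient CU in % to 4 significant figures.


Approach: apply Christiansen's uniformity coefficient, CU = (1 - mean_abs_deviation/mean)*100.
mean = 15.2700 mm
mean |d_i - mean| = 2.73000 mm
CU = (1 - 2.73000/15.2700)*100 = 82.12 %
Therefore Christiansen's uniformity coefficient CU = 82.12 %.


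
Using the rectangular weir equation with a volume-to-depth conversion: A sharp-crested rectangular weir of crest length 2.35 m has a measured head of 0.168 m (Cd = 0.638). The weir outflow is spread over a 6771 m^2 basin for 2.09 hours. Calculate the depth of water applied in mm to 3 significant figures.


Approach: apply the rectangular weir equation with a volume-to-depth conversion, Q = (2/3)*Cd*L*sqrt(2g)*H^1.5; d = Q*t/A * 1000.
Step 1 — weir discharge:
  Q = (2/3)*0.638*2.35*sqrt(2*9.81)*0.168^1.5 = 0.30487 m^3/s
Step 2 — volume: V = 0.30487 * 2.09*3600 = 2293.8 m^3
Step 3 — depth: d = V/A * 1000 = 2293.8/6771 * 1000 = 339 mm
Therefore the depth of water applied = 339 mm.


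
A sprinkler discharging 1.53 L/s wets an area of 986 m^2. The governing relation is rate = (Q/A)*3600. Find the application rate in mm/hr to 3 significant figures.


rate = (1.53 / 986) * 3600 = 5.59 mm/hr
Therefore the application rate = 5.59 mm/hr.


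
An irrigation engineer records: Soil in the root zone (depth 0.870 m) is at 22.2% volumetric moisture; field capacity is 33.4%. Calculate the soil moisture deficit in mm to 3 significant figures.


Approach: apply the soil moisture deficit relation, SMD = (FC - theta)/100 * depth * 1000.
SMD = (33.4 - 22.2)/100 * 0.870 * 1000 = 97.4 mm
Therefore the soil moisture deficit = 97.4 mm.


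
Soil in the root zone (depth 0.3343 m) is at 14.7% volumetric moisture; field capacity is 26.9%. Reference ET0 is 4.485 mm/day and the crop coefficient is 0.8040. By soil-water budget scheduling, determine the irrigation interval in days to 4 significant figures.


Approach: apply soil-water budget scheduling, SMD = (FC-theta)/100*depth*1000; ETc = ET0*Kc; interval = SMD/ETc.
Step 1 — soil moisture deficit:
  SMD = (26.9 - 14.7)/100 * 0.3343 * 1000 = 40.7846 mm
Step 2 — daily crop ET (ETc = ET0*Kc):
  ETc = 4.485 * 0.8040 = 3.60594 mm/day
Step 3 — irrigation interval (SMD/ETc):
  interval = 40.7846 / 3.60594 = 11.31 days
Therefore the irrigation interval = 11.31 days.


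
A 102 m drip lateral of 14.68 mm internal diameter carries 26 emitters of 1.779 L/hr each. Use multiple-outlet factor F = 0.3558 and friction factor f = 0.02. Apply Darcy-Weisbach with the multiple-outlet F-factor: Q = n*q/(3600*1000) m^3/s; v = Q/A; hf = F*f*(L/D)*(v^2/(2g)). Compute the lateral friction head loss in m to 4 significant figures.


Q = 26*1.779/(3600*1000) = 1.28483e-05 m^3/s
A = pi*(14.68e-3/2)^2 = 1.69255e-04 m^2, so v = Q/A = 0.0759110 m/s
hf = 0.3558*0.02*(102/0.01468)*(0.0759110^2/(2*9.81)) = 0.01452 m
Therefore the lateral friction head loss = 0.01452 m.


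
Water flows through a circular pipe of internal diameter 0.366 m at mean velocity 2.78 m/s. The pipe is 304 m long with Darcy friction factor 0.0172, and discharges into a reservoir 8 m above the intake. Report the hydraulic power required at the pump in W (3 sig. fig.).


Approach: apply continuity + Darcy-Weisbach + hydraulic power, Q = A*v; hf = f*(L/D)*(v^2/(2g)); H = static + hf; P = rho*g*Q*H.
Step 1 — flow rate (continuity, Q = A*v):
  A = pi*(0.366/2)^2 = 0.10521 m^2
  Q = 0.10521 * 2.78 = 0.29248 m^3/s
Step 2 — friction head loss (Darcy-Weisbach):
  hf = 0.0172 * (304/0.366) * (2.78^2 / (2*9.81))
  hf = 5.6274 m
Step 3 — total head: H = 8 + 5.6274 = 13.627 m
Step 4 — hydraulic power (P = rho*g*Q*H):
  P = 1000 * 9.81 * 0.29248 * 13.627 = 39100 W
Therefore the hydraulic power required at the pump = 39100 W.


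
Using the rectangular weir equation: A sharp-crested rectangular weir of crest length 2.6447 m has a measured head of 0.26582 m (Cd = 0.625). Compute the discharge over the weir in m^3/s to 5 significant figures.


Approach: apply the rectangular weir equation, Q = (2/3)*Cd*L*sqrt(2g)*H^1.5.
Q = (2/3)*0.625*2.6447*sqrt(2*9.81)*0.26582^1.5 = 0.66895 m^3/s
Therefore the discharge over the weir = 0.66895 m^3/s.


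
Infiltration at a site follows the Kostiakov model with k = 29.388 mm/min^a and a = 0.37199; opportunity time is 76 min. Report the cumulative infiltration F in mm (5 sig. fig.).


Approach: apply the Kostiakov infiltration equation, F = k*t^a.
F = 29.388 * 76^0.37199 = 147.17 mm
Therefore the cumulative infiltration F = 147.17 mm.


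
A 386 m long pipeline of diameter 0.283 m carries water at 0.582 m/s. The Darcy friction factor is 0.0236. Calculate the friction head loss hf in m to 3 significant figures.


Approach: apply the Darcy-Weisbach equation, hf = f*(L/D)*(v^2/(2g)).
hf = 0.0236 * (386/0.283) * (0.582^2 / (2*9.81))
hf = 0.556 m
Therefore the friction head loss hf = 0.556 m.


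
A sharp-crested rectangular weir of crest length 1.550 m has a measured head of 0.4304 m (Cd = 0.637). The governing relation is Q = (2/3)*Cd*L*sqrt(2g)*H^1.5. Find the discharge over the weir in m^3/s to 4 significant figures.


Q = (2/3)*0.637*1.550*sqrt(2*9.81)*0.4304^1.5 = 0.8233 m^3/s
Therefore the discharge over the weir = 0.8233 m^3/s.


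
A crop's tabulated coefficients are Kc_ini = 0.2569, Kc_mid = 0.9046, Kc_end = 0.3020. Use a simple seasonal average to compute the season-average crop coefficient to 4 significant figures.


Approach: apply a simple seasonal average, Kc_avg = (Kc_ini + Kc_mid + Kc_end)/3.
Kc_avg = (0.2569 + 0.9046 + 0.3020)/3 = 0.4878
Therefore the season-average crop coefficient = 0.4878.


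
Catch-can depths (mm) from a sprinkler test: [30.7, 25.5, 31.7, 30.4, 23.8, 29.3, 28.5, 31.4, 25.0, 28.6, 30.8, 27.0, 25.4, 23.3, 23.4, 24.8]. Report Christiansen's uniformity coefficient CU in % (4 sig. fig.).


Approach: apply Christiansen's uniformity coefficient, CU = (1 - mean_abs_deviation/mean)*100.
mean = 27.4750 mm
mean |d_i - mean| = 2.70000 mm
CU = (1 - 2.70000/27.4750)*100 = 90.17 %
Therefore Christiansen's uniformity coefficient CU = 90.17 %.


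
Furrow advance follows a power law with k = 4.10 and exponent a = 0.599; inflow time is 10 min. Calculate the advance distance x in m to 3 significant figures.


Approach: apply the power-law advance function, x = k*t^a.
x = 4.10 * 10^0.599 = 16.3 m
Therefore the advance distance x = 16.3 m.


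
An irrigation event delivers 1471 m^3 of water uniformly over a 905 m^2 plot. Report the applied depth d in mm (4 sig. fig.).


Approach: apply depth from volume over area, d = (V/A)*1000.
d = (1471 / 905) * 1000 = 1625 mm
Therefore the applied depth d = 1625 mm.


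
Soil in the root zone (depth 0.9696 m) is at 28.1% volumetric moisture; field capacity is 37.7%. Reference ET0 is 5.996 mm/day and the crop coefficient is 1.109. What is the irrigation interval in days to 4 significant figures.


Approach: apply soil-water budget scheduling, SMD = (FC-theta)/100*depth*1000; ETc = ET0*Kc; interval = SMD/ETc.
Step 1 — soil moisture deficit:
  SMD = (37.7 - 28.1)/100 * 0.9696 * 1000 = 93.0816 mm
Step 2 — daily crop ET (ETc = ET0*Kc):
  ETc = 5.996 * 1.109 = 6.64956 mm/day
Step 3 — irrigation interval (SMD/ETc):
  interval = 93.0816 / 6.64956 = 14.00 days
Therefore the irrigation interval = 14.00 days.


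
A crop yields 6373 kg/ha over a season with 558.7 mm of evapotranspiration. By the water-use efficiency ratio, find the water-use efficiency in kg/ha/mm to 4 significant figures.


Approach: apply the water-use efficiency ratio, WUE = yield/ET.
WUE = 6373 / 558.7 = 11.41 kg/ha/mm
Therefore the water-use efficiency = 11.41 kg/ha/mm.


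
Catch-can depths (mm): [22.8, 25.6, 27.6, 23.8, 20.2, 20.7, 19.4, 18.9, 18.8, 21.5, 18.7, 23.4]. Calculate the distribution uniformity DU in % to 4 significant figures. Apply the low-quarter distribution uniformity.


Approach: apply the low-quarter distribution uniformity, DU = (mean of lowest quarter of readings / overall mean)*100.
sorted lowest 3 of 12: [18.7, 18.8, 18.9] -> mean = 18.8000 mm
overall mean = 21.7833 mm
DU = (18.8000/21.7833)*100 = 86.30 %
Therefore the distribution uniformity DU = 86.30 %.


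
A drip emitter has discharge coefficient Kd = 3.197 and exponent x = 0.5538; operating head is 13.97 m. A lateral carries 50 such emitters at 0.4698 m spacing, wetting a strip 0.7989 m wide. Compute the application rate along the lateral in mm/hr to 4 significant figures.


Approach: apply the emitter equation with a lateral mass balance, q = Kd*h^x; Q = n*q; rate = Q/(n*spacing*width).
Step 1 — single emitter flow (q = Kd*h^x):
  q = 3.197 * 13.97^0.5538 = 13.7706 L/hr
Step 2 — total lateral flow: Q = 50 * 13.7706 = 688.529 L/hr
Step 3 — wetted area: A = 50 * 0.4698 * 0.7989 = 18.7662 m^2
Step 4 — application rate: Q/A = 688.529/18.7662 = 36.69 mm/hr
Therefore the application rate along the lateral = 36.69 mm/hr.


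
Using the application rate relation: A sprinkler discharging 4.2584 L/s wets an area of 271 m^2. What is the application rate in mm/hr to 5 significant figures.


Approach: apply the application rate relation, rate = (Q/A)*3600.
rate = (4.2584 / 271) * 3600 = 56.569 mm/hr
Therefore the application rate = 56.569 mm/hr.


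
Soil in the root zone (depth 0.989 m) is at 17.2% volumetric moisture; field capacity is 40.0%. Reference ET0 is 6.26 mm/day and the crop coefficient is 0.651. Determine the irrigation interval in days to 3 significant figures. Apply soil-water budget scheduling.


Approach: apply soil-water budget scheduling, SMD = (FC-theta)/100*depth*1000; ETc = ET0*Kc; interval = SMD/ETc.
Step 1 — soil moisture deficit:
  SMD = (40.0 - 17.2)/100 * 0.989 * 1000 = 225.49 mm
Step 2 — daily crop ET (ETc = ET0*Kc):
  ETc = 6.26 * 0.651 = 4.0753 mm/day
Step 3 — irrigation interval (SMD/ETc):
  interval = 225.49 / 4.0753 = 55.3 days
Therefore the irrigation interval = 55.3 days.


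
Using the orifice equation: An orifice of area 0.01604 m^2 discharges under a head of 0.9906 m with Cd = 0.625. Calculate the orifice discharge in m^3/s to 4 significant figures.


Approach: apply the orifice equation, Q = Cd*A*sqrt(2*g*h).
Q = 0.625 * 0.01604 * sqrt(2*9.81*0.9906) = 0.04420 m^3/s
Therefore the orifice discharge = 0.04420 m^3/s.


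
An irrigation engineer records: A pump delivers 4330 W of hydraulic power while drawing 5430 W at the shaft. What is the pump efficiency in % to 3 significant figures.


Approach: apply the efficiency ratio, eta = (P_out/P_in)*100.
eta = (4330 / 5430) * 100 = 79.7 %
Therefore the pump efficiency = 79.7 %.


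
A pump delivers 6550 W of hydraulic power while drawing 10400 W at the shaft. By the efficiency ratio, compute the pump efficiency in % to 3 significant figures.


Approach: apply the efficiency ratio, eta = (P_out/P_in)*100.
eta = (6550 / 10400) * 100 = 63.0 %
Therefore the pump efficiency = 63.0 %.


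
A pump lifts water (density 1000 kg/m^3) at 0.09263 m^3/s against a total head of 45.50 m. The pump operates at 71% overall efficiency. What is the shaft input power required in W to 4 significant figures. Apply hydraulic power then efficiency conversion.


Approach: apply hydraulic power then efficiency conversion, P = rho*g*Q*H; P_in = P/eta.
Step 1 — hydraulic power (P = rho*g*Q*H):
  P = 1000 * 9.81 * 0.09263 * 45.50 = 41345.9 W
Step 2 — input power: P_in = P/eta = 41345.9 / 0.71 = 58230 W
Therefore the shaft input power required = 58230 W.


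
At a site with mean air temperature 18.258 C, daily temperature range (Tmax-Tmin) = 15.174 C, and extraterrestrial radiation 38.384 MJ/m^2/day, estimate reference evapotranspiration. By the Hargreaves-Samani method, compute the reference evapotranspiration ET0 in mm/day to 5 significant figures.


Approach: apply the Hargreaves-Samani method, ET0 = 0.0023*(Tmean+17.8)*sqrt(Tmax-Tmin)*0.408*Ra.
ET0 = 0.0023*(18.258+17.8)*sqrt(15.174)*0.408*38.384 = 5.0593 mm/day
Therefore the reference evapotranspiration ET0 = 5.0593 mm/day.


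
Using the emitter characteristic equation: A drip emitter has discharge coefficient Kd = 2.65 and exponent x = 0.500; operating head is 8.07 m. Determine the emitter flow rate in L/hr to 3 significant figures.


Approach: apply the emitter characteristic equation, q = Kd * h^x.
q = 2.65 * 8.07^0.500 = 7.53 L/hr
Therefore the emitter flow rate = 7.53 L/hr.


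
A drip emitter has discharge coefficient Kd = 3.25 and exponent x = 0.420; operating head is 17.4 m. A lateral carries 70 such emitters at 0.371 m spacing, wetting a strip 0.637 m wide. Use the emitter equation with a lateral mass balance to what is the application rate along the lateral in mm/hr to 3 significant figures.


Approach: apply the emitter equation with a lateral mass balance, q = Kd*h^x; Q = n*q; rate = Q/(n*spacing*width).
Step 1 — single emitter flow (q = Kd*h^x):
  q = 3.25 * 17.4^0.420 = 10.787 L/hr
Step 2 — total lateral flow: Q = 70 * 10.787 = 755.11 L/hr
Step 3 — wetted area: A = 70 * 0.371 * 0.637 = 16.543 m^2
Step 4 — application rate: Q/A = 755.11/16.543 = 45.6 mm/hr
Therefore the application rate along the lateral = 45.6 mm/hr.


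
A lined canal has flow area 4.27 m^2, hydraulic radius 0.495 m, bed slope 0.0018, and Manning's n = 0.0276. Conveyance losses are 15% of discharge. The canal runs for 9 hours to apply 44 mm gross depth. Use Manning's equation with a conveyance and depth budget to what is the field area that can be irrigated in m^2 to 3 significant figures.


Approach: apply Manning's equation with a conveyance and depth budget, Q = (1/n)*A*R^(2/3)*S^(1/2); Q_field = Q*(1-loss); Area = Q_field*t/(d/1000).
Step 1 — canal discharge (Manning's equation):
  Q = (1/0.0276) * 4.27 * 0.495^(2/3) * 0.0018^(1/2) = 4.1073 m^3/s
Step 2 — delivered flow: Q_field = 4.1073*(1 - 15/100) = 3.4912 m^3/s
Step 3 — volume delivered: V = 3.4912 * 9*3600 = 113120 m^3
Step 4 — area served: A = V / (depth/1000) = 113120 / 0.044 = 2570000 m^2
Therefore the field area that can be irrigated = 2570000 m^2.


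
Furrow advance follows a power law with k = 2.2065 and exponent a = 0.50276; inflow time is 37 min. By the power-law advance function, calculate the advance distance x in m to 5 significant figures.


Approach: apply the power-law advance function, x = k*t^a.
x = 2.2065 * 37^0.50276 = 13.556 m
Therefore the advance distance x = 13.556 m.


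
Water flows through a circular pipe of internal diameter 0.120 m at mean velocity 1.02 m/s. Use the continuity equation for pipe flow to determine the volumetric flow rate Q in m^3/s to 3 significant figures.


Approach: apply the continuity equation for pipe flow, Q = A * v with A = pi*(D/2)^2.
A = pi*(0.120/2)^2 = 0.011310 m^2
Q = 0.011310 * 1.02 = 0.0115 m^3/s
Therefore the volumetric flow rate Q = 0.0115 m^3/s.


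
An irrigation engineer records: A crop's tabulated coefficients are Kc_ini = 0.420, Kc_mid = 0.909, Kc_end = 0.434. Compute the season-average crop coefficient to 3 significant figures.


Approach: apply a simple seasonal average, Kc_avg = (Kc_ini + Kc_mid + Kc_end)/3.
Kc_avg = (0.420 + 0.909 + 0.434)/3 = 0.588
Therefore the season-average crop coefficient = 0.588.


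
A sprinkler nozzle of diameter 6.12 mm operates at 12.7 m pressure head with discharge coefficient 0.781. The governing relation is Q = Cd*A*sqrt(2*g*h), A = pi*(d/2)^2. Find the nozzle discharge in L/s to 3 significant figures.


A = pi*(6.12e-3/2)^2 = 2.9417e-05 m^2
Q = 0.781 * 2.9417e-05 * sqrt(2*9.81*12.7) * 1000 = 0.363 L/s
Therefore the nozzle discharge = 0.363 L/s.


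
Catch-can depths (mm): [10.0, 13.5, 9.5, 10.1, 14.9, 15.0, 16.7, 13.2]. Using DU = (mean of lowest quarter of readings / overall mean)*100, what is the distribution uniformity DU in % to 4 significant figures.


sorted lowest 2 of 8: [9.5, 10.0] -> mean = 9.75000 mm
overall mean = 12.8625 mm
DU = (9.75000/12.8625)*100 = 75.80 %
Therefore the distribution uniformity DU = 75.80 %.


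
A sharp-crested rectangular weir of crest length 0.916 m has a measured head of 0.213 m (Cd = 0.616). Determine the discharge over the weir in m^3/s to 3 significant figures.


Approach: apply the rectangular weir equation, Q = (2/3)*Cd*L*sqrt(2g)*H^1.5.
Q = (2/3)*0.616*0.916*sqrt(2*9.81)*0.213^1.5 = 0.164 m^3/s
Therefore the discharge over the weir = 0.164 m^3/s.


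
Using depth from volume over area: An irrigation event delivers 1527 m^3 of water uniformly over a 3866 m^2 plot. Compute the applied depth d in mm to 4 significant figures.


Approach: apply depth from volume over area, d = (V/A)*1000.
d = (1527 / 3866) * 1000 = 395.0 mm
Therefore the applied depth d = 395.0 mm.


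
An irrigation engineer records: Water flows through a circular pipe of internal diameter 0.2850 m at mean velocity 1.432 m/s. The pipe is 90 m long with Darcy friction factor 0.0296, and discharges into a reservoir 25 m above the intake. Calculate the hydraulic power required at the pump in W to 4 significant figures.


Approach: apply continuity + Darcy-Weisbach + hydraulic power, Q = A*v; hf = f*(L/D)*(v^2/(2g)); H = static + hf; P = rho*g*Q*H.
Step 1 — flow rate (continuity, Q = A*v):
  A = pi*(0.2850/2)^2 = 0.0637940 m^2
  Q = 0.0637940 * 1.432 = 0.0913530 m^3/s
Step 2 — friction head loss (Darcy-Weisbach):
  hf = 0.0296 * (90/0.2850) * (1.432^2 / (2*9.81))
  hf = 0.976959 m
Step 3 — total head: H = 25 + 0.976959 = 25.9770 m
Step 4 — hydraulic power (P = rho*g*Q*H):
  P = 1000 * 9.81 * 0.0913530 * 25.9770 = 23280 W
Therefore the hydraulic power required at the pump = 23280 W.


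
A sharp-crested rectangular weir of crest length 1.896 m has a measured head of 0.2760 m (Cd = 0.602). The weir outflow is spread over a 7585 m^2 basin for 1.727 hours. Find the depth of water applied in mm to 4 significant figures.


Approach: apply the rectangular weir equation with a volume-to-depth conversion, Q = (2/3)*Cd*L*sqrt(2g)*H^1.5; d = Q*t/A * 1000.
Step 1 — weir discharge:
  Q = (2/3)*0.602*1.896*sqrt(2*9.81)*0.2760^1.5 = 0.488716 m^3/s
Step 2 — volume: V = 0.488716 * 1.727*3600 = 3038.45 m^3
Step 3 — depth: d = V/A * 1000 = 3038.45/7585 * 1000 = 400.6 mm
Therefore the depth of water applied = 400.6 mm.


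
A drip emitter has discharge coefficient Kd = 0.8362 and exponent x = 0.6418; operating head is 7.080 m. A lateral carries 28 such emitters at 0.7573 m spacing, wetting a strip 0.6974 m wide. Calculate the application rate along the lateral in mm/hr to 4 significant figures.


Approach: apply the emitter equation with a lateral mass balance, q = Kd*h^x; Q = n*q; rate = Q/(n*spacing*width).
Step 1 — single emitter flow (q = Kd*h^x):
  q = 0.8362 * 7.080^0.6418 = 2.93671 L/hr
Step 2 — total lateral flow: Q = 28 * 2.93671 = 82.2280 L/hr
Step 3 — wetted area: A = 28 * 0.7573 * 0.6974 = 14.7879 m^2
Step 4 — application rate: Q/A = 82.2280/14.7879 = 5.560 mm/hr
Therefore the application rate along the lateral = 5.560 mm/hr.


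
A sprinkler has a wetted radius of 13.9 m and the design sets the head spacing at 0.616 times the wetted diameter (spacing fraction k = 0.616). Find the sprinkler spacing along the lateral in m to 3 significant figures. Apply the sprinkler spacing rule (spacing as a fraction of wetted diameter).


Approach: apply the sprinkler spacing rule (spacing as a fraction of wetted diameter), S = k*(2*R).
S = 0.616 * (2 * 13.9) = 17.1 m
Therefore the sprinkler spacing along the lateral = 17.1 m.
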